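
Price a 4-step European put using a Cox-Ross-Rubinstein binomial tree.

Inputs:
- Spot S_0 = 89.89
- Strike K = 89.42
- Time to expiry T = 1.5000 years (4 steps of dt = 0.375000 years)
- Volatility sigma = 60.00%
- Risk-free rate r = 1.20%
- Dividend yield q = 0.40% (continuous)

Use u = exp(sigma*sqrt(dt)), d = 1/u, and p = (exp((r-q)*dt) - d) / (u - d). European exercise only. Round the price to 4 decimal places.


Answer: Price = V(0,0) = 23.1990

Derivation:
dt = T/N = 0.375000
u = exp(sigma*sqrt(dt)) = 1.444009; d = 1/u = 0.692516
p = (exp((r-q)*dt) - d) / (u - d) = 0.413162
Discount per step: exp(-r*dt) = 0.995510
Stock lattice S(k, i) with i counting down-moves:
  k=0: S(0,0) = 89.8900
  k=1: S(1,0) = 129.8020; S(1,1) = 62.2503
  k=2: S(2,0) = 187.4353; S(2,1) = 89.8900; S(2,2) = 43.1093
  k=3: S(3,0) = 270.6583; S(3,1) = 129.8020; S(3,2) = 62.2503; S(3,3) = 29.8539
  k=4: S(4,0) = 390.8331; S(4,1) = 187.4353; S(4,2) = 89.8900; S(4,3) = 43.1093; S(4,4) = 20.6743
Terminal payoffs V(N, i) = max(K - S_T, 0):
  V(4,0) = 0.000000; V(4,1) = 0.000000; V(4,2) = 0.000000; V(4,3) = 46.310656; V(4,4) = 68.745670
Backward induction: V(k, i) = exp(-r*dt) * [p * V(k+1, i) + (1-p) * V(k+1, i+1)].
  V(3,0) = exp(-r*dt) * [p*0.000000 + (1-p)*0.000000] = 0.000000
  V(3,1) = exp(-r*dt) * [p*0.000000 + (1-p)*0.000000] = 0.000000
  V(3,2) = exp(-r*dt) * [p*0.000000 + (1-p)*46.310656] = 27.054841
  V(3,3) = exp(-r*dt) * [p*46.310656 + (1-p)*68.745670] = 59.209337
  V(2,0) = exp(-r*dt) * [p*0.000000 + (1-p)*0.000000] = 0.000000
  V(2,1) = exp(-r*dt) * [p*0.000000 + (1-p)*27.054841] = 15.805529
  V(2,2) = exp(-r*dt) * [p*27.054841 + (1-p)*59.209337] = 45.718132
  V(1,0) = exp(-r*dt) * [p*0.000000 + (1-p)*15.805529] = 9.233643
  V(1,1) = exp(-r*dt) * [p*15.805529 + (1-p)*45.718132] = 33.209607
  V(0,0) = exp(-r*dt) * [p*9.233643 + (1-p)*33.209607] = 23.199024


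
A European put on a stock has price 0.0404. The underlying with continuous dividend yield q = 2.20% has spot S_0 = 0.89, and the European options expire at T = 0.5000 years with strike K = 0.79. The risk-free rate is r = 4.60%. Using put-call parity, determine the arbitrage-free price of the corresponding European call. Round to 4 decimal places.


Answer: Call price = 0.1486

Derivation:
Put-call parity: C - P = S_0 * exp(-qT) - K * exp(-rT).
S_0 * exp(-qT) = 0.8900 * 0.98906028 = 0.88026365
K * exp(-rT) = 0.7900 * 0.97726248 = 0.77203736
C = P + S*exp(-qT) - K*exp(-rT)
C = 0.0404 + 0.88026365 - 0.77203736 = 0.1486


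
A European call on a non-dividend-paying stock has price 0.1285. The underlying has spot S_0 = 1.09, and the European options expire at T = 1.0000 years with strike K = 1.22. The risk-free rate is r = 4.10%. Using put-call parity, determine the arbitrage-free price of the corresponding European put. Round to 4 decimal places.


Put-call parity: C - P = S_0 * exp(-qT) - K * exp(-rT).
S_0 * exp(-qT) = 1.0900 * 1.00000000 = 1.09000000
K * exp(-rT) = 1.2200 * 0.95982913 = 1.17099154
P = C - S*exp(-qT) + K*exp(-rT)
P = 0.1285 - 1.09000000 + 1.17099154 = 0.2095

Answer: Put price = 0.2095


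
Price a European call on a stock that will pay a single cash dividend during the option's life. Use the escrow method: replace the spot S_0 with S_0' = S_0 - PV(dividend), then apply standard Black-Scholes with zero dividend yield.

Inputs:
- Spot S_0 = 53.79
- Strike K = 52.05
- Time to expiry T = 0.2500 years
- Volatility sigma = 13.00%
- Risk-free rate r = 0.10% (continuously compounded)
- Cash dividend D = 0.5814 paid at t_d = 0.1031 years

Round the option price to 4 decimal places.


PV(D) = D * exp(-r * t_d) = 0.5814 * 0.99989691 = 0.58134006
S_0' = S_0 - PV(D) = 53.7900 - 0.58134006 = 53.20865994
d1 = (ln(S_0'/K) + (r + sigma^2/2)*T) / (sigma*sqrt(T)) = 0.37505952
d2 = d1 - sigma*sqrt(T) = 0.31005952
exp(-rT) = 0.99975003
N(d1) = 0.64619190; N(d2) = 0.62174215
C = S_0' * N(d1) - K * exp(-rT) * N(d2) = 53.20865994 * 0.64619190 - 52.0500 * 0.99975003 * 0.62174215 = 2.0294

Answer: Price = 2.0294


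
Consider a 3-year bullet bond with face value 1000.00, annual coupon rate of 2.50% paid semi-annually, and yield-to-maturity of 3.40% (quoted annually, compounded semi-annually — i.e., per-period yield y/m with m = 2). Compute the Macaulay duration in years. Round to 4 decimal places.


Answer: Macaulay duration = 2.9075 years

Derivation:
Coupon per period c = face * coupon_rate / m = 12.500000
Periods per year m = 2; per-period yield y/m = 0.017000
Number of cashflows N = 6
Cashflows (t years, CF_t, discount factor 1/(1+y/m)^(m*t), PV):
  t = 0.5000: CF_t = 12.500000, DF = 0.983284, PV = 12.291052
  t = 1.0000: CF_t = 12.500000, DF = 0.966848, PV = 12.085597
  t = 1.5000: CF_t = 12.500000, DF = 0.950686, PV = 11.883576
  t = 2.0000: CF_t = 12.500000, DF = 0.934795, PV = 11.684932
  t = 2.5000: CF_t = 12.500000, DF = 0.919169, PV = 11.489609
  t = 3.0000: CF_t = 1012.500000, DF = 0.903804, PV = 915.101599
Price P = sum_t PV_t = 974.536366
Macaulay numerator sum_t t * PV_t:
  t * PV_t at t = 0.5000: 6.145526
  t * PV_t at t = 1.0000: 12.085597
  t * PV_t at t = 1.5000: 17.825364
  t * PV_t at t = 2.0000: 23.369865
  t * PV_t at t = 2.5000: 28.724022
  t * PV_t at t = 3.0000: 2745.304798
Macaulay duration D = (sum_t t * PV_t) / P = 2833.455172 / 974.536366 = 2.907490


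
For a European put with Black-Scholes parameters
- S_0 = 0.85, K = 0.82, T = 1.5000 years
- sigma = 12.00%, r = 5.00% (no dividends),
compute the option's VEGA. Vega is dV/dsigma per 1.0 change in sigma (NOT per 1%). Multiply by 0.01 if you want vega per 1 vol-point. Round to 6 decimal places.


d1 = 0.8282814110; d2 = 0.6813120265
phi(d1) = 0.2830975953; exp(-qT) = 1.0000000000; exp(-rT) = 0.9277434863
Vega = S * exp(-qT) * phi(d1) * sqrt(T) = 0.8500 * 1.0000000000 * 0.2830975953 * 1.2247448714 = 0.294714

Answer: Vega = 0.294714


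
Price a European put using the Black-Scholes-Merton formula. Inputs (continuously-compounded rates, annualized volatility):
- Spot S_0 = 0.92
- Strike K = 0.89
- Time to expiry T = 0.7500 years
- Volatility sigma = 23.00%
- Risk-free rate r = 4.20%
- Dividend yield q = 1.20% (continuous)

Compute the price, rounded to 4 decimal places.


Answer: Price = 0.0484

Derivation:
d1 = (ln(S/K) + (r - q + 0.5*sigma^2) * T) / (sigma * sqrt(T)) = 0.37899133
d2 = d1 - sigma * sqrt(T) = 0.17980549
exp(-rT) = 0.96899096; exp(-qT) = 0.99104038
P = K * exp(-rT) * N(-d2) - S_0 * exp(-qT) * N(-d1)
N(-d1) = 0.35234715; N(-d2) = 0.42865264
P = 0.8900 * 0.96899096 * 0.42865264 - 0.9200 * 0.99104038 * 0.35234715 = 0.0484


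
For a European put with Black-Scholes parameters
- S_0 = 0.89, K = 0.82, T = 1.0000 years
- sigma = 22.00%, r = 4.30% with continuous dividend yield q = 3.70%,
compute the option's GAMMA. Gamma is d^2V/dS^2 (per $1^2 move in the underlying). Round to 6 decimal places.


Answer: Gamma = 1.724376

Derivation:
d1 = 0.5096232839; d2 = 0.2896232839
phi(d1) = 0.3503591601; exp(-qT) = 0.9636761353; exp(-rT) = 0.9579113901
Gamma = exp(-qT) * phi(d1) / (S * sigma * sqrt(T)) = 0.9636761353 * 0.3503591601 / (0.8900 * 0.2200 * 1.0000000000) = 1.724376


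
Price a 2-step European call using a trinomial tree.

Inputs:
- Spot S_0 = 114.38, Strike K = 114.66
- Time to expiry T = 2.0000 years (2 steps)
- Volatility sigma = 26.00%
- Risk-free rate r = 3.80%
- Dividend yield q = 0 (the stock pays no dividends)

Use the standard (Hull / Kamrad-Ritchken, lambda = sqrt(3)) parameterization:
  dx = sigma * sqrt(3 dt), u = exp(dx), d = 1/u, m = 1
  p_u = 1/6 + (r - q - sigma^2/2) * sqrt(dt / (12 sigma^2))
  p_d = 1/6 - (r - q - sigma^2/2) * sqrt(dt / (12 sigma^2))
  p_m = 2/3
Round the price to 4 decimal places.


dt = T/N = 1.000000; dx = sigma*sqrt(3*dt) = 0.450333
u = exp(dx) = 1.568835; d = 1/u = 0.637416
p_u = 0.171330, p_m = 0.666667, p_d = 0.162003
Discount per step: exp(-r*dt) = 0.962713
Stock lattice S(k, j) with j the centered position index:
  k=0: S(0,+0) = 114.3800
  k=1: S(1,-1) = 72.9076; S(1,+0) = 114.3800; S(1,+1) = 179.4433
  k=2: S(2,-2) = 46.4725; S(2,-1) = 72.9076; S(2,+0) = 114.3800; S(2,+1) = 179.4433; S(2,+2) = 281.5169
Terminal payoffs V(N, j) = max(S_T - K, 0):
  V(2,-2) = 0.000000; V(2,-1) = 0.000000; V(2,+0) = 0.000000; V(2,+1) = 64.783330; V(2,+2) = 166.856950
Backward induction: V(k, j) = exp(-r*dt) * [p_u * V(k+1, j+1) + p_m * V(k+1, j) + p_d * V(k+1, j-1)]
  V(1,-1) = exp(-r*dt) * [p_u*0.000000 + p_m*0.000000 + p_d*0.000000] = 0.000000
  V(1,+0) = exp(-r*dt) * [p_u*64.783330 + p_m*0.000000 + p_d*0.000000] = 10.685459
  V(1,+1) = exp(-r*dt) * [p_u*166.856950 + p_m*64.783330 + p_d*0.000000] = 69.100135
  V(0,+0) = exp(-r*dt) * [p_u*69.100135 + p_m*10.685459 + p_d*0.000000] = 18.255499

Answer: Price = V(0,0) = 18.2555


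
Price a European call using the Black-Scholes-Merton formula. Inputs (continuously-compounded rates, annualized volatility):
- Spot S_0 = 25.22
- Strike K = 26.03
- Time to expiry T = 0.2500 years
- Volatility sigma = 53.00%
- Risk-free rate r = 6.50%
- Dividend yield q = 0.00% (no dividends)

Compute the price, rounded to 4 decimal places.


d1 = (ln(S/K) + (r - q + 0.5*sigma^2) * T) / (sigma * sqrt(T)) = 0.07452872
d2 = d1 - sigma * sqrt(T) = -0.19047128
exp(-rT) = 0.98388132; exp(-qT) = 1.00000000
C = S_0 * exp(-qT) * N(d1) - K * exp(-rT) * N(d2)
N(d1) = 0.52970516; N(d2) = 0.42446992
C = 25.2200 * 1.00000000 * 0.52970516 - 26.0300 * 0.98388132 * 0.42446992 = 2.4883

Answer: Price = 2.4883


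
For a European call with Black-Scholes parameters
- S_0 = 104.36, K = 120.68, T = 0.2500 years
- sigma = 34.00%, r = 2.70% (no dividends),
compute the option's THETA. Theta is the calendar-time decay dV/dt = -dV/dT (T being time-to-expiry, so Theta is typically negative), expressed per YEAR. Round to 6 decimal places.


Answer: Theta = -11.440302

Derivation:
d1 = -0.7299762001; d2 = -0.8999762001
phi(d1) = 0.3056327199; exp(-qT) = 1.0000000000; exp(-rT) = 0.9932727301
Theta = -S*exp(-qT)*phi(d1)*sigma/(2*sqrt(T)) - r*K*exp(-rT)*N(d2) + q*S*exp(-qT)*N(d1)
N(d1) = 0.2327023663; N(d2) = 0.1840664582; sqrt(T) = 0.5000000000
Term 1 = -104.3600 * 1.0000000000 * 0.3056327199 * 0.3400 / (2 * 0.5000000000) = -10.8445824206
Term 2 = -0.0270 * 120.6800 * 0.9932727301 * 0.1840664582 = -0.5957200724
Term 3 = 0 (no dividend yield, q = 0)
Theta = -10.8445824206 + (-0.5957200724) + (0.0000000000) = -11.440302


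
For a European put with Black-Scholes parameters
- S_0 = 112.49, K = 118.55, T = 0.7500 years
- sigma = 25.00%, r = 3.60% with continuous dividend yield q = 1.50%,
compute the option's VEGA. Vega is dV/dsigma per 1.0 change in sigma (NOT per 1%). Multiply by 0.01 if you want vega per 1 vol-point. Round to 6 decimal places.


d1 = -0.0613514737; d2 = -0.2778578247
phi(d1) = 0.3981921764; exp(-qT) = 0.9888130446; exp(-rT) = 0.9733612415
Vega = S * exp(-qT) * phi(d1) * sqrt(T) = 112.4900 * 0.9888130446 * 0.3981921764 * 0.8660254038 = 38.357603

Answer: Vega = 38.357603


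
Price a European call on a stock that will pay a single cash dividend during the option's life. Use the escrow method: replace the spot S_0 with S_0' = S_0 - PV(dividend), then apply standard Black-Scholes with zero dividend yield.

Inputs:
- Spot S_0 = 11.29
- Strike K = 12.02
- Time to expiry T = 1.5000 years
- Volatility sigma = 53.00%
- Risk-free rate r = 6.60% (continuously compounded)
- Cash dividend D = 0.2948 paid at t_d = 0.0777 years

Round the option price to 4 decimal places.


Answer: Price = 2.8397

Derivation:
PV(D) = D * exp(-r * t_d) = 0.2948 * 0.99488493 = 0.29329208
S_0' = S_0 - PV(D) = 11.2900 - 0.29329208 = 10.99670792
d1 = (ln(S_0'/K) + (r + sigma^2/2)*T) / (sigma*sqrt(T)) = 0.33999999
d2 = d1 - sigma*sqrt(T) = -0.30911479
exp(-rT) = 0.90574271
N(d1) = 0.63307173; N(d2) = 0.37861710
C = S_0' * N(d1) - K * exp(-rT) * N(d2) = 10.99670792 * 0.63307173 - 12.0200 * 0.90574271 * 0.37861710 = 2.8397


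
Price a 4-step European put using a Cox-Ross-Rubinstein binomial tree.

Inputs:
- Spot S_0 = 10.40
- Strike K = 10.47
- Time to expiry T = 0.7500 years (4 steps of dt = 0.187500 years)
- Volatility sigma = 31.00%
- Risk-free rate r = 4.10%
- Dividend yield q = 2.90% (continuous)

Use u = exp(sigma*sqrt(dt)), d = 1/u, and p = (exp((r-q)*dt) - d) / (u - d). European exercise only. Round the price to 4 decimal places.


Answer: Price = V(0,0) = 1.0210

Derivation:
dt = T/N = 0.187500
u = exp(sigma*sqrt(dt)) = 1.143660; d = 1/u = 0.874385
p = (exp((r-q)*dt) - d) / (u - d) = 0.474857
Discount per step: exp(-r*dt) = 0.992342
Stock lattice S(k, i) with i counting down-moves:
  k=0: S(0,0) = 10.4000
  k=1: S(1,0) = 11.8941; S(1,1) = 9.0936
  k=2: S(2,0) = 13.6028; S(2,1) = 10.4000; S(2,2) = 7.9513
  k=3: S(3,0) = 15.5570; S(3,1) = 11.8941; S(3,2) = 9.0936; S(3,3) = 6.9525
  k=4: S(4,0) = 17.7919; S(4,1) = 13.6028; S(4,2) = 10.4000; S(4,3) = 7.9513; S(4,4) = 6.0792
Terminal payoffs V(N, i) = max(K - S_T, 0):
  V(4,0) = 0.000000; V(4,1) = 0.000000; V(4,2) = 0.070000; V(4,3) = 2.518680; V(4,4) = 4.390819
Backward induction: V(k, i) = exp(-r*dt) * [p * V(k+1, i) + (1-p) * V(k+1, i+1)].
  V(3,0) = exp(-r*dt) * [p*0.000000 + (1-p)*0.000000] = 0.000000
  V(3,1) = exp(-r*dt) * [p*0.000000 + (1-p)*0.070000] = 0.036479
  V(3,2) = exp(-r*dt) * [p*0.070000 + (1-p)*2.518680] = 1.345524
  V(3,3) = exp(-r*dt) * [p*2.518680 + (1-p)*4.390819] = 3.475004
  V(2,0) = exp(-r*dt) * [p*0.000000 + (1-p)*0.036479] = 0.019010
  V(2,1) = exp(-r*dt) * [p*0.036479 + (1-p)*1.345524] = 0.718371
  V(2,2) = exp(-r*dt) * [p*1.345524 + (1-p)*3.475004] = 2.444937
  V(1,0) = exp(-r*dt) * [p*0.019010 + (1-p)*0.718371] = 0.383316
  V(1,1) = exp(-r*dt) * [p*0.718371 + (1-p)*2.444937] = 1.612620
  V(0,0) = exp(-r*dt) * [p*0.383316 + (1-p)*1.612620] = 1.020997


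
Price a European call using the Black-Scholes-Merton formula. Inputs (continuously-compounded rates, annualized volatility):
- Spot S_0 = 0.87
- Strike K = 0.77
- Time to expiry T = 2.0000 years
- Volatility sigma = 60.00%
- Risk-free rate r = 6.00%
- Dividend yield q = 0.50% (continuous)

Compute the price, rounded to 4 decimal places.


Answer: Price = 0.3518

Derivation:
d1 = (ln(S/K) + (r - q + 0.5*sigma^2) * T) / (sigma * sqrt(T)) = 0.69779972
d2 = d1 - sigma * sqrt(T) = -0.15072842
exp(-rT) = 0.88692044; exp(-qT) = 0.99004983
C = S_0 * exp(-qT) * N(d1) - K * exp(-rT) * N(d2)
N(d1) = 0.75734877; N(d2) = 0.44009498
C = 0.8700 * 0.99004983 * 0.75734877 - 0.7700 * 0.88692044 * 0.44009498 = 0.3518


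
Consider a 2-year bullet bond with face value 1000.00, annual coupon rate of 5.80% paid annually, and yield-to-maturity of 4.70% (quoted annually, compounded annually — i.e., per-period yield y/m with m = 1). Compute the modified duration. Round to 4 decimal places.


Coupon per period c = face * coupon_rate / m = 58.000000
Periods per year m = 1; per-period yield y/m = 0.047000
Number of cashflows N = 2
Cashflows (t years, CF_t, discount factor 1/(1+y/m)^(m*t), PV):
  t = 1.0000: CF_t = 58.000000, DF = 0.955110, PV = 55.396371
  t = 2.0000: CF_t = 1058.000000, DF = 0.912235, PV = 965.144420
Price P = sum_t PV_t = 1020.540791
First compute Macaulay numerator sum_t t * PV_t:
  t * PV_t at t = 1.0000: 55.396371
  t * PV_t at t = 2.0000: 1930.288841
Macaulay duration D = 1985.685211 / 1020.540791 = 1.945719
Modified duration = D / (1 + y/m) = 1.945719 / (1 + 0.047000) = 1.858375

Answer: Modified duration = 1.8584


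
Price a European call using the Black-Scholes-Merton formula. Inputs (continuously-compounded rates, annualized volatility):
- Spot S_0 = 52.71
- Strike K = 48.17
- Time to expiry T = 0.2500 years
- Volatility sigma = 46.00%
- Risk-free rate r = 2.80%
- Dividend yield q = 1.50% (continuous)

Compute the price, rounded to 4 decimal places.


d1 = (ln(S/K) + (r - q + 0.5*sigma^2) * T) / (sigma * sqrt(T)) = 0.52073378
d2 = d1 - sigma * sqrt(T) = 0.29073378
exp(-rT) = 0.99302444; exp(-qT) = 0.99625702
C = S_0 * exp(-qT) * N(d1) - K * exp(-rT) * N(d2)
N(d1) = 0.69872388; N(d2) = 0.61437253
C = 52.7100 * 0.99625702 * 0.69872388 - 48.1700 * 0.99302444 * 0.61437253 = 7.3040

Answer: Price = 7.3040


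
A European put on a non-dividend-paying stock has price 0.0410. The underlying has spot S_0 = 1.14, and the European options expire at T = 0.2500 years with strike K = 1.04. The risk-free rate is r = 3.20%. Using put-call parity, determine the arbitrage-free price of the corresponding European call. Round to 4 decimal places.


Answer: Call price = 0.1493

Derivation:
Put-call parity: C - P = S_0 * exp(-qT) - K * exp(-rT).
S_0 * exp(-qT) = 1.1400 * 1.00000000 = 1.14000000
K * exp(-rT) = 1.0400 * 0.99203191 = 1.03171319
C = P + S*exp(-qT) - K*exp(-rT)
C = 0.0410 + 1.14000000 - 1.03171319 = 0.1493


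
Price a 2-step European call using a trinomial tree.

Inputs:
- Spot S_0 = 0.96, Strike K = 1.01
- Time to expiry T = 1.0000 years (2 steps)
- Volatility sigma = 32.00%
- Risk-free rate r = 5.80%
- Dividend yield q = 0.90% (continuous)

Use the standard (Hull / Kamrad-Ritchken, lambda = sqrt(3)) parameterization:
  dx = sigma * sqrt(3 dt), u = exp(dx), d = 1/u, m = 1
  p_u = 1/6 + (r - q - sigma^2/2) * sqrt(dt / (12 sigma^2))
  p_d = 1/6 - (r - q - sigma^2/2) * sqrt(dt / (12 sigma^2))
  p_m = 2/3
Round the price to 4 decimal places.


Answer: Price = V(0,0) = 0.1135

Derivation:
dt = T/N = 0.500000; dx = sigma*sqrt(3*dt) = 0.391918
u = exp(dx) = 1.479817; d = 1/u = 0.675759
p_u = 0.165263, p_m = 0.666667, p_d = 0.168070
Discount per step: exp(-r*dt) = 0.971416
Stock lattice S(k, j) with j the centered position index:
  k=0: S(0,+0) = 0.9600
  k=1: S(1,-1) = 0.6487; S(1,+0) = 0.9600; S(1,+1) = 1.4206
  k=2: S(2,-2) = 0.4384; S(2,-1) = 0.6487; S(2,+0) = 0.9600; S(2,+1) = 1.4206; S(2,+2) = 2.1023
Terminal payoffs V(N, j) = max(S_T - K, 0):
  V(2,-2) = 0.000000; V(2,-1) = 0.000000; V(2,+0) = 0.000000; V(2,+1) = 0.410624; V(2,+2) = 1.092264
Backward induction: V(k, j) = exp(-r*dt) * [p_u * V(k+1, j+1) + p_m * V(k+1, j) + p_d * V(k+1, j-1)]
  V(1,-1) = exp(-r*dt) * [p_u*0.000000 + p_m*0.000000 + p_d*0.000000] = 0.000000
  V(1,+0) = exp(-r*dt) * [p_u*0.410624 + p_m*0.000000 + p_d*0.000000] = 0.065921
  V(1,+1) = exp(-r*dt) * [p_u*1.092264 + p_m*0.410624 + p_d*0.000000] = 0.441276
  V(0,+0) = exp(-r*dt) * [p_u*0.441276 + p_m*0.065921 + p_d*0.000000] = 0.113534


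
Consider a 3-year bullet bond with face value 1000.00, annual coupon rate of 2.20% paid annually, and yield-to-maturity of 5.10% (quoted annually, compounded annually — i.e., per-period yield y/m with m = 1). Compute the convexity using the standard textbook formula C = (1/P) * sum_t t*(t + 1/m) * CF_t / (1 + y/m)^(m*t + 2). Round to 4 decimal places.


Coupon per period c = face * coupon_rate / m = 22.000000
Periods per year m = 1; per-period yield y/m = 0.051000
Number of cashflows N = 3
Cashflows (t years, CF_t, discount factor 1/(1+y/m)^(m*t), PV):
  t = 1.0000: CF_t = 22.000000, DF = 0.951475, PV = 20.932445
  t = 2.0000: CF_t = 22.000000, DF = 0.905304, PV = 19.916694
  t = 3.0000: CF_t = 1022.000000, DF = 0.861374, PV = 880.324417
Price P = sum_t PV_t = 921.173556
Convexity numerator sum_t t*(t + 1/m) * CF_t / (1+y/m)^(m*t + 2):
  t = 1.0000: term = 37.900464
  t = 2.0000: term = 108.184008
  t = 3.0000: term = 9563.537424
Convexity = (1/P) * sum = 9709.621897 / 921.173556 = 10.540491

Answer: Convexity = 10.5405


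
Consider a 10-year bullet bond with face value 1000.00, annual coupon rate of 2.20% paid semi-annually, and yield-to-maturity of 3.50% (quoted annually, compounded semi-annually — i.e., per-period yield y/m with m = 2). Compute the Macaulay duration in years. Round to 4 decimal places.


Answer: Macaulay duration = 8.9582 years

Derivation:
Coupon per period c = face * coupon_rate / m = 11.000000
Periods per year m = 2; per-period yield y/m = 0.017500
Number of cashflows N = 20
Cashflows (t years, CF_t, discount factor 1/(1+y/m)^(m*t), PV):
  t = 0.5000: CF_t = 11.000000, DF = 0.982801, PV = 10.810811
  t = 1.0000: CF_t = 11.000000, DF = 0.965898, PV = 10.624875
  t = 1.5000: CF_t = 11.000000, DF = 0.949285, PV = 10.442138
  t = 2.0000: CF_t = 11.000000, DF = 0.932959, PV = 10.262544
  t = 2.5000: CF_t = 11.000000, DF = 0.916913, PV = 10.086038
  t = 3.0000: CF_t = 11.000000, DF = 0.901143, PV = 9.912568
  t = 3.5000: CF_t = 11.000000, DF = 0.885644, PV = 9.742082
  t = 4.0000: CF_t = 11.000000, DF = 0.870412, PV = 9.574527
  t = 4.5000: CF_t = 11.000000, DF = 0.855441, PV = 9.409855
  t = 5.0000: CF_t = 11.000000, DF = 0.840729, PV = 9.248015
  t = 5.5000: CF_t = 11.000000, DF = 0.826269, PV = 9.088958
  t = 6.0000: CF_t = 11.000000, DF = 0.812058, PV = 8.932637
  t = 6.5000: CF_t = 11.000000, DF = 0.798091, PV = 8.779004
  t = 7.0000: CF_t = 11.000000, DF = 0.784365, PV = 8.628014
  t = 7.5000: CF_t = 11.000000, DF = 0.770875, PV = 8.479621
  t = 8.0000: CF_t = 11.000000, DF = 0.757616, PV = 8.333779
  t = 8.5000: CF_t = 11.000000, DF = 0.744586, PV = 8.190447
  t = 9.0000: CF_t = 11.000000, DF = 0.731780, PV = 8.049579
  t = 9.5000: CF_t = 11.000000, DF = 0.719194, PV = 7.911134
  t = 10.0000: CF_t = 1011.000000, DF = 0.706825, PV = 714.599648
Price P = sum_t PV_t = 891.106272
Macaulay numerator sum_t t * PV_t:
  t * PV_t at t = 0.5000: 5.405405
  t * PV_t at t = 1.0000: 10.624875
  t * PV_t at t = 1.5000: 15.663207
  t * PV_t at t = 2.0000: 20.525087
  t * PV_t at t = 2.5000: 25.215095
  t * PV_t at t = 3.0000: 29.737704
  t * PV_t at t = 3.5000: 34.097285
  t * PV_t at t = 4.0000: 38.298109
  t * PV_t at t = 4.5000: 42.344347
  t * PV_t at t = 5.0000: 46.240073
  t * PV_t at t = 5.5000: 49.989268
  t * PV_t at t = 6.0000: 53.595820
  t * PV_t at t = 6.5000: 57.063527
  t * PV_t at t = 7.0000: 60.396097
  t * PV_t at t = 7.5000: 63.597154
  t * PV_t at t = 8.0000: 66.670235
  t * PV_t at t = 8.5000: 69.618796
  t * PV_t at t = 9.0000: 72.446210
  t * PV_t at t = 9.5000: 75.155774
  t * PV_t at t = 10.0000: 7145.996475
Macaulay duration D = (sum_t t * PV_t) / P = 7982.680544 / 891.106272 = 8.958169


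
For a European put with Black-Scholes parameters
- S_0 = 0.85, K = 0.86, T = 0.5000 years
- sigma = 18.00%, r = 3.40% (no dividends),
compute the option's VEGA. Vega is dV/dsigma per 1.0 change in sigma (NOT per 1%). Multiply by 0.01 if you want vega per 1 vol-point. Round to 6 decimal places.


d1 = 0.1053114575; d2 = -0.0219677631
phi(d1) = 0.3967361675; exp(-qT) = 1.0000000000; exp(-rT) = 0.9831436846
Vega = S * exp(-qT) * phi(d1) * sqrt(T) = 0.8500 * 1.0000000000 * 0.3967361675 * 0.7071067812 = 0.238455

Answer: Vega = 0.238455


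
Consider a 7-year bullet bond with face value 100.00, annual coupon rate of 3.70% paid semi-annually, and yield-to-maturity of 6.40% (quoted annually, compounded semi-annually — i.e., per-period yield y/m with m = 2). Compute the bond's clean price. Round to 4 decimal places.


Coupon per period c = face * coupon_rate / m = 1.850000
Periods per year m = 2; per-period yield y/m = 0.032000
Number of cashflows N = 14
Cashflows (t years, CF_t, discount factor 1/(1+y/m)^(m*t), PV):
  t = 0.5000: CF_t = 1.850000, DF = 0.968992, PV = 1.792636
  t = 1.0000: CF_t = 1.850000, DF = 0.938946, PV = 1.737050
  t = 1.5000: CF_t = 1.850000, DF = 0.909831, PV = 1.683188
  t = 2.0000: CF_t = 1.850000, DF = 0.881620, PV = 1.630996
  t = 2.5000: CF_t = 1.850000, DF = 0.854283, PV = 1.580423
  t = 3.0000: CF_t = 1.850000, DF = 0.827793, PV = 1.531417
  t = 3.5000: CF_t = 1.850000, DF = 0.802125, PV = 1.483931
  t = 4.0000: CF_t = 1.850000, DF = 0.777253, PV = 1.437918
  t = 4.5000: CF_t = 1.850000, DF = 0.753152, PV = 1.393331
  t = 5.0000: CF_t = 1.850000, DF = 0.729799, PV = 1.350127
  t = 5.5000: CF_t = 1.850000, DF = 0.707169, PV = 1.308263
  t = 6.0000: CF_t = 1.850000, DF = 0.685241, PV = 1.267697
  t = 6.5000: CF_t = 1.850000, DF = 0.663994, PV = 1.228388
  t = 7.0000: CF_t = 101.850000, DF = 0.643405, PV = 65.530770
Price P = sum_t PV_t = 84.956136

Answer: Price = 84.9561


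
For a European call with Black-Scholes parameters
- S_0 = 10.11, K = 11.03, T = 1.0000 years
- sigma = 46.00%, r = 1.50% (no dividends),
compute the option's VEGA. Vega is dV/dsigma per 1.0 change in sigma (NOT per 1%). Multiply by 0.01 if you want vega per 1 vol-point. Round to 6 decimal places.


Answer: Vega = 4.022493

Derivation:
d1 = 0.0732743473; d2 = -0.3867256527
phi(d1) = 0.3978727302; exp(-qT) = 1.0000000000; exp(-rT) = 0.9851119396
Vega = S * exp(-qT) * phi(d1) * sqrt(T) = 10.1100 * 1.0000000000 * 0.3978727302 * 1.0000000000 = 4.022493


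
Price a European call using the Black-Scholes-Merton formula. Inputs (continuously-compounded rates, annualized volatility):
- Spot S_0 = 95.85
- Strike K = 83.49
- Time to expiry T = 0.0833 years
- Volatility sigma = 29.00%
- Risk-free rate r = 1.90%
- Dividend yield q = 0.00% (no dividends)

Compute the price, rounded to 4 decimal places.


d1 = (ln(S/K) + (r - q + 0.5*sigma^2) * T) / (sigma * sqrt(T)) = 1.71021153
d2 = d1 - sigma * sqrt(T) = 1.62651248
exp(-rT) = 0.99841855; exp(-qT) = 1.00000000
C = S_0 * exp(-qT) * N(d1) - K * exp(-rT) * N(d2)
N(d1) = 0.95638662; N(d2) = 0.94807966
C = 95.8500 * 1.00000000 * 0.95638662 - 83.4900 * 0.99841855 * 0.94807966 = 12.6397

Answer: Price = 12.6397


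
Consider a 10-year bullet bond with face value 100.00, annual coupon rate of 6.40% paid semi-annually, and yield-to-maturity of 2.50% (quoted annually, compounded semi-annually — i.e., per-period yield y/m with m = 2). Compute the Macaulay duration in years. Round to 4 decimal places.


Coupon per period c = face * coupon_rate / m = 3.200000
Periods per year m = 2; per-period yield y/m = 0.012500
Number of cashflows N = 20
Cashflows (t years, CF_t, discount factor 1/(1+y/m)^(m*t), PV):
  t = 0.5000: CF_t = 3.200000, DF = 0.987654, PV = 3.160494
  t = 1.0000: CF_t = 3.200000, DF = 0.975461, PV = 3.121475
  t = 1.5000: CF_t = 3.200000, DF = 0.963418, PV = 3.082939
  t = 2.0000: CF_t = 3.200000, DF = 0.951524, PV = 3.044878
  t = 2.5000: CF_t = 3.200000, DF = 0.939777, PV = 3.007287
  t = 3.0000: CF_t = 3.200000, DF = 0.928175, PV = 2.970160
  t = 3.5000: CF_t = 3.200000, DF = 0.916716, PV = 2.933491
  t = 4.0000: CF_t = 3.200000, DF = 0.905398, PV = 2.897275
  t = 4.5000: CF_t = 3.200000, DF = 0.894221, PV = 2.861506
  t = 5.0000: CF_t = 3.200000, DF = 0.883181, PV = 2.826179
  t = 5.5000: CF_t = 3.200000, DF = 0.872277, PV = 2.791288
  t = 6.0000: CF_t = 3.200000, DF = 0.861509, PV = 2.756828
  t = 6.5000: CF_t = 3.200000, DF = 0.850873, PV = 2.722793
  t = 7.0000: CF_t = 3.200000, DF = 0.840368, PV = 2.689178
  t = 7.5000: CF_t = 3.200000, DF = 0.829993, PV = 2.655978
  t = 8.0000: CF_t = 3.200000, DF = 0.819746, PV = 2.623188
  t = 8.5000: CF_t = 3.200000, DF = 0.809626, PV = 2.590803
  t = 9.0000: CF_t = 3.200000, DF = 0.799631, PV = 2.558818
  t = 9.5000: CF_t = 3.200000, DF = 0.789759, PV = 2.527228
  t = 10.0000: CF_t = 103.200000, DF = 0.780009, PV = 80.496882
Price P = sum_t PV_t = 134.318666
Macaulay numerator sum_t t * PV_t:
  t * PV_t at t = 0.5000: 1.580247
  t * PV_t at t = 1.0000: 3.121475
  t * PV_t at t = 1.5000: 4.624408
  t * PV_t at t = 2.0000: 6.089755
  t * PV_t at t = 2.5000: 7.518216
  t * PV_t at t = 3.0000: 8.910479
  t * PV_t at t = 3.5000: 10.267218
  t * PV_t at t = 4.0000: 11.589100
  t * PV_t at t = 4.5000: 12.876778
  t * PV_t at t = 5.0000: 14.130895
  t * PV_t at t = 5.5000: 15.352083
  t * PV_t at t = 6.0000: 16.540965
  t * PV_t at t = 6.5000: 17.698152
  t * PV_t at t = 7.0000: 18.824245
  t * PV_t at t = 7.5000: 19.919836
  t * PV_t at t = 8.0000: 20.985506
  t * PV_t at t = 8.5000: 22.021828
  t * PV_t at t = 9.0000: 23.029362
  t * PV_t at t = 9.5000: 24.008663
  t * PV_t at t = 10.0000: 804.968822
Macaulay duration D = (sum_t t * PV_t) / P = 1064.058036 / 134.318666 = 7.921892

Answer: Macaulay duration = 7.9219 years


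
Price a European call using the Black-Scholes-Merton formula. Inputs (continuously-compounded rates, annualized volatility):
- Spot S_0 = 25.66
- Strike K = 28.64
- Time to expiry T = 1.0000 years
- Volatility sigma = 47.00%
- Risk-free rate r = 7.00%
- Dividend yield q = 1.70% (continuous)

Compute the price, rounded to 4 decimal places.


d1 = (ln(S/K) + (r - q + 0.5*sigma^2) * T) / (sigma * sqrt(T)) = 0.11399791
d2 = d1 - sigma * sqrt(T) = -0.35600209
exp(-rT) = 0.93239382; exp(-qT) = 0.98314368
C = S_0 * exp(-qT) * N(d1) - K * exp(-rT) * N(d2)
N(d1) = 0.54538027; N(d2) = 0.36091950
C = 25.6600 * 0.98314368 * 0.54538027 - 28.6400 * 0.93239382 * 0.36091950 = 4.1207

Answer: Price = 4.1207


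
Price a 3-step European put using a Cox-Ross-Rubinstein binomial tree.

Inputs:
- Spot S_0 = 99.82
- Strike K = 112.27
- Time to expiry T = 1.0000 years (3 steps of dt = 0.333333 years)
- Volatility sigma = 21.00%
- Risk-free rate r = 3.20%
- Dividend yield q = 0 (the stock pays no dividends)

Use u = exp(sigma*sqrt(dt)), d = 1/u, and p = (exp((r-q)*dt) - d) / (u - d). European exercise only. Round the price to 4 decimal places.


Answer: Price = V(0,0) = 13.1877

Derivation:
dt = T/N = 0.333333
u = exp(sigma*sqrt(dt)) = 1.128900; d = 1/u = 0.885818
p = (exp((r-q)*dt) - d) / (u - d) = 0.513842
Discount per step: exp(-r*dt) = 0.989390
Stock lattice S(k, i) with i counting down-moves:
  k=0: S(0,0) = 99.8200
  k=1: S(1,0) = 112.6868; S(1,1) = 88.4224
  k=2: S(2,0) = 127.2121; S(2,1) = 99.8200; S(2,2) = 78.3261
  k=3: S(3,0) = 143.6097; S(3,1) = 112.6868; S(3,2) = 88.4224; S(3,3) = 69.3827
Terminal payoffs V(N, i) = max(K - S_T, 0):
  V(3,0) = 0.000000; V(3,1) = 0.000000; V(3,2) = 23.847629; V(3,3) = 42.887277
Backward induction: V(k, i) = exp(-r*dt) * [p * V(k+1, i) + (1-p) * V(k+1, i+1)].
  V(2,0) = exp(-r*dt) * [p*0.000000 + (1-p)*0.000000] = 0.000000
  V(2,1) = exp(-r*dt) * [p*0.000000 + (1-p)*23.847629] = 11.470705
  V(2,2) = exp(-r*dt) * [p*23.847629 + (1-p)*42.887277] = 32.752673
  V(1,0) = exp(-r*dt) * [p*0.000000 + (1-p)*11.470705] = 5.517407
  V(1,1) = exp(-r*dt) * [p*11.470705 + (1-p)*32.752673] = 21.585624
  V(0,0) = exp(-r*dt) * [p*5.517407 + (1-p)*21.585624] = 13.187677


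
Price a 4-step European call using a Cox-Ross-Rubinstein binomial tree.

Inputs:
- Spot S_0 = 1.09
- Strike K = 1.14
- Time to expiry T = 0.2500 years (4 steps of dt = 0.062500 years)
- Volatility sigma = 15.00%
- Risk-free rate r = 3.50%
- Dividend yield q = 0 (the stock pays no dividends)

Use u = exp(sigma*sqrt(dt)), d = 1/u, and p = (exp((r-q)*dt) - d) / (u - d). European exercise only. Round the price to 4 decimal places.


dt = T/N = 0.062500
u = exp(sigma*sqrt(dt)) = 1.038212; d = 1/u = 0.963194
p = (exp((r-q)*dt) - d) / (u - d) = 0.519818
Discount per step: exp(-r*dt) = 0.997815
Stock lattice S(k, i) with i counting down-moves:
  k=0: S(0,0) = 1.0900
  k=1: S(1,0) = 1.1317; S(1,1) = 1.0499
  k=2: S(2,0) = 1.1749; S(2,1) = 1.0900; S(2,2) = 1.0112
  k=3: S(3,0) = 1.2198; S(3,1) = 1.1317; S(3,2) = 1.0499; S(3,3) = 0.9740
  k=4: S(4,0) = 1.2664; S(4,1) = 1.1749; S(4,2) = 1.0900; S(4,3) = 1.0112; S(4,4) = 0.9382
Terminal payoffs V(N, i) = max(S_T - K, 0):
  V(4,0) = 0.126399; V(4,1) = 0.034894; V(4,2) = 0.000000; V(4,3) = 0.000000; V(4,4) = 0.000000
Backward induction: V(k, i) = exp(-r*dt) * [p * V(k+1, i) + (1-p) * V(k+1, i+1)].
  V(3,0) = exp(-r*dt) * [p*0.126399 + (1-p)*0.034894] = 0.082280
  V(3,1) = exp(-r*dt) * [p*0.034894 + (1-p)*0.000000] = 0.018099
  V(3,2) = exp(-r*dt) * [p*0.000000 + (1-p)*0.000000] = 0.000000
  V(3,3) = exp(-r*dt) * [p*0.000000 + (1-p)*0.000000] = 0.000000
  V(2,0) = exp(-r*dt) * [p*0.082280 + (1-p)*0.018099] = 0.051349
  V(2,1) = exp(-r*dt) * [p*0.018099 + (1-p)*0.000000] = 0.009387
  V(2,2) = exp(-r*dt) * [p*0.000000 + (1-p)*0.000000] = 0.000000
  V(1,0) = exp(-r*dt) * [p*0.051349 + (1-p)*0.009387] = 0.031132
  V(1,1) = exp(-r*dt) * [p*0.009387 + (1-p)*0.000000] = 0.004869
  V(0,0) = exp(-r*dt) * [p*0.031132 + (1-p)*0.004869] = 0.018480

Answer: Price = V(0,0) = 0.0185


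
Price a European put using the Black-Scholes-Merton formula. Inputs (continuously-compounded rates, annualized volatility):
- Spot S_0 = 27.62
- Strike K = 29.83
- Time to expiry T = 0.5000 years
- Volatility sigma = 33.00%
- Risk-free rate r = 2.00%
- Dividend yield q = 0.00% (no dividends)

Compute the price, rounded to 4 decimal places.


d1 = (ln(S/K) + (r - q + 0.5*sigma^2) * T) / (sigma * sqrt(T)) = -0.17034610
d2 = d1 - sigma * sqrt(T) = -0.40369133
exp(-rT) = 0.99004983; exp(-qT) = 1.00000000
P = K * exp(-rT) * N(-d2) - S_0 * exp(-qT) * N(-d1)
N(-d1) = 0.56763102; N(-d2) = 0.65678014
P = 29.8300 * 0.99004983 * 0.65678014 - 27.6200 * 1.00000000 * 0.56763102 = 3.7188

Answer: Price = 3.7188


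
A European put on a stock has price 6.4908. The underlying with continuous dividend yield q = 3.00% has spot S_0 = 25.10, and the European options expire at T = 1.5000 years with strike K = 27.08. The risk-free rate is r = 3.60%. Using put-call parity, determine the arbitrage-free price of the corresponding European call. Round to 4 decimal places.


Answer: Call price = 4.8299

Derivation:
Put-call parity: C - P = S_0 * exp(-qT) - K * exp(-rT).
S_0 * exp(-qT) = 25.1000 * 0.95599748 = 23.99553679
K * exp(-rT) = 27.0800 * 0.94743211 = 25.65646144
C = P + S*exp(-qT) - K*exp(-rT)
C = 6.4908 + 23.99553679 - 25.65646144 = 4.8299


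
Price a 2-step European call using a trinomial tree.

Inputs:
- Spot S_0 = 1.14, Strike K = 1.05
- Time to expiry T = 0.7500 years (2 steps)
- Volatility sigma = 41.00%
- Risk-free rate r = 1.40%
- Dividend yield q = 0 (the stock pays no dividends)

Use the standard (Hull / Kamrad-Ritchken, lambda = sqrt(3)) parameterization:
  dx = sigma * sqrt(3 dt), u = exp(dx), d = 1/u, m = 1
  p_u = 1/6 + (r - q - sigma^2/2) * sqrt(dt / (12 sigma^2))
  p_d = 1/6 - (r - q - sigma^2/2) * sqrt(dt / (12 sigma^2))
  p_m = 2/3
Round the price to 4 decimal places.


Answer: Price = V(0,0) = 0.2032

Derivation:
dt = T/N = 0.375000; dx = sigma*sqrt(3*dt) = 0.434871
u = exp(dx) = 1.544763; d = 1/u = 0.647348
p_u = 0.136464, p_m = 0.666667, p_d = 0.196870
Discount per step: exp(-r*dt) = 0.994764
Stock lattice S(k, j) with j the centered position index:
  k=0: S(0,+0) = 1.1400
  k=1: S(1,-1) = 0.7380; S(1,+0) = 1.1400; S(1,+1) = 1.7610
  k=2: S(2,-2) = 0.4777; S(2,-1) = 0.7380; S(2,+0) = 1.1400; S(2,+1) = 1.7610; S(2,+2) = 2.7204
Terminal payoffs V(N, j) = max(S_T - K, 0):
  V(2,-2) = 0.000000; V(2,-1) = 0.000000; V(2,+0) = 0.090000; V(2,+1) = 0.711030; V(2,+2) = 1.670375
Backward induction: V(k, j) = exp(-r*dt) * [p_u * V(k+1, j+1) + p_m * V(k+1, j) + p_d * V(k+1, j-1)]
  V(1,-1) = exp(-r*dt) * [p_u*0.090000 + p_m*0.000000 + p_d*0.000000] = 0.012217
  V(1,+0) = exp(-r*dt) * [p_u*0.711030 + p_m*0.090000 + p_d*0.000000] = 0.156208
  V(1,+1) = exp(-r*dt) * [p_u*1.670375 + p_m*0.711030 + p_d*0.090000] = 0.715915
  V(0,+0) = exp(-r*dt) * [p_u*0.715915 + p_m*0.156208 + p_d*0.012217] = 0.203171


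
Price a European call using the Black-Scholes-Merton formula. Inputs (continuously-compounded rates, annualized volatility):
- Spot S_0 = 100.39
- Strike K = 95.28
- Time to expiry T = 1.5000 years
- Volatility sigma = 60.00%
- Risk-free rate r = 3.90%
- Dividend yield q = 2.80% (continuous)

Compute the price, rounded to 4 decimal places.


d1 = (ln(S/K) + (r - q + 0.5*sigma^2) * T) / (sigma * sqrt(T)) = 0.46097039
d2 = d1 - sigma * sqrt(T) = -0.27387653
exp(-rT) = 0.94317824; exp(-qT) = 0.95886978
C = S_0 * exp(-qT) * N(d1) - K * exp(-rT) * N(d2)
N(d1) = 0.67759008; N(d2) = 0.39208975
C = 100.3900 * 0.95886978 * 0.67759008 - 95.2800 * 0.94317824 * 0.39208975 = 29.9899

Answer: Price = 29.9899


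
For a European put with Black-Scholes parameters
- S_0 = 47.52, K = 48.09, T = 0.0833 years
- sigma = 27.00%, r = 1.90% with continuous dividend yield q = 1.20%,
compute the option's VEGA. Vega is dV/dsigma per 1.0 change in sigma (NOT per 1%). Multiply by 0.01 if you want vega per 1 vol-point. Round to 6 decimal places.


d1 = -0.1065641895; d2 = -0.1844908858
phi(d1) = 0.3966835194; exp(-qT) = 0.9990008994; exp(-rT) = 0.9984185518
Vega = S * exp(-qT) * phi(d1) * sqrt(T) = 47.5200 * 0.9990008994 * 0.3966835194 * 0.2886173938 = 5.435118

Answer: Vega = 5.435118


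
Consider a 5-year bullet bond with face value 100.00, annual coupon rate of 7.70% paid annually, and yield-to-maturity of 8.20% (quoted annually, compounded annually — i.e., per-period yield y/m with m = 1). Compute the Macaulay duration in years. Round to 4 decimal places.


Answer: Macaulay duration = 4.3269 years

Derivation:
Coupon per period c = face * coupon_rate / m = 7.700000
Periods per year m = 1; per-period yield y/m = 0.082000
Number of cashflows N = 5
Cashflows (t years, CF_t, discount factor 1/(1+y/m)^(m*t), PV):
  t = 1.0000: CF_t = 7.700000, DF = 0.924214, PV = 7.116451
  t = 2.0000: CF_t = 7.700000, DF = 0.854172, PV = 6.577127
  t = 3.0000: CF_t = 7.700000, DF = 0.789438, PV = 6.078675
  t = 4.0000: CF_t = 7.700000, DF = 0.729610, PV = 5.617999
  t = 5.0000: CF_t = 107.700000, DF = 0.674316, PV = 72.623872
Price P = sum_t PV_t = 98.014124
Macaulay numerator sum_t t * PV_t:
  t * PV_t at t = 1.0000: 7.116451
  t * PV_t at t = 2.0000: 13.154253
  t * PV_t at t = 3.0000: 18.236026
  t * PV_t at t = 4.0000: 22.471997
  t * PV_t at t = 5.0000: 363.119360
Macaulay duration D = (sum_t t * PV_t) / P = 424.098087 / 98.014124 = 4.326908


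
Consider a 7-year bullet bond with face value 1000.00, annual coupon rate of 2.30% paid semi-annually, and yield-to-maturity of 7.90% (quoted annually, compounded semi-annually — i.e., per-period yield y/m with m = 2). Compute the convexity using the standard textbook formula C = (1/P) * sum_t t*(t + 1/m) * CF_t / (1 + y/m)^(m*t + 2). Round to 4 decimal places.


Coupon per period c = face * coupon_rate / m = 11.500000
Periods per year m = 2; per-period yield y/m = 0.039500
Number of cashflows N = 14
Cashflows (t years, CF_t, discount factor 1/(1+y/m)^(m*t), PV):
  t = 0.5000: CF_t = 11.500000, DF = 0.962001, PV = 11.063011
  t = 1.0000: CF_t = 11.500000, DF = 0.925446, PV = 10.642627
  t = 1.5000: CF_t = 11.500000, DF = 0.890280, PV = 10.238218
  t = 2.0000: CF_t = 11.500000, DF = 0.856450, PV = 9.849175
  t = 2.5000: CF_t = 11.500000, DF = 0.823906, PV = 9.474916
  t = 3.0000: CF_t = 11.500000, DF = 0.792598, PV = 9.114878
  t = 3.5000: CF_t = 11.500000, DF = 0.762480, PV = 8.768522
  t = 4.0000: CF_t = 11.500000, DF = 0.733507, PV = 8.435326
  t = 4.5000: CF_t = 11.500000, DF = 0.705634, PV = 8.114792
  t = 5.0000: CF_t = 11.500000, DF = 0.678821, PV = 7.806438
  t = 5.5000: CF_t = 11.500000, DF = 0.653026, PV = 7.509801
  t = 6.0000: CF_t = 11.500000, DF = 0.628212, PV = 7.224435
  t = 6.5000: CF_t = 11.500000, DF = 0.604340, PV = 6.949914
  t = 7.0000: CF_t = 1011.500000, DF = 0.581376, PV = 588.061809
Price P = sum_t PV_t = 703.253863
Convexity numerator sum_t t*(t + 1/m) * CF_t / (1+y/m)^(m*t + 2):
  t = 0.5000: term = 5.119109
  t = 1.0000: term = 14.773763
  t = 1.5000: term = 28.424748
  t = 2.0000: term = 45.574392
  t = 2.5000: term = 65.763913
  t = 3.0000: term = 88.570927
  t = 3.5000: term = 113.607089
  t = 4.0000: term = 140.515880
  t = 4.5000: term = 168.970515
  t = 5.0000: term = 198.671975
  t = 5.5000: term = 229.347158
  t = 6.0000: term = 260.747129
  t = 6.5000: term = 292.645488
  t = 7.0000: term = 28571.516477
Convexity = (1/P) * sum = 30224.248564 / 703.253863 = 42.977721

Answer: Convexity = 42.9777


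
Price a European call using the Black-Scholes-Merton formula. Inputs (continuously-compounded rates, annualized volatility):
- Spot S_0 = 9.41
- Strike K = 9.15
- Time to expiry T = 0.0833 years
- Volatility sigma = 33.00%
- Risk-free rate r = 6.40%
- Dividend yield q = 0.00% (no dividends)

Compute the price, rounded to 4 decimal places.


d1 = (ln(S/K) + (r - q + 0.5*sigma^2) * T) / (sigma * sqrt(T)) = 0.39777900
d2 = d1 - sigma * sqrt(T) = 0.30253526
exp(-rT) = 0.99468299; exp(-qT) = 1.00000000
C = S_0 * exp(-qT) * N(d1) - K * exp(-rT) * N(d2)
N(d1) = 0.65460345; N(d2) = 0.61887797
C = 9.4100 * 1.00000000 * 0.65460345 - 9.1500 * 0.99468299 * 0.61887797 = 0.5272

Answer: Price = 0.5272


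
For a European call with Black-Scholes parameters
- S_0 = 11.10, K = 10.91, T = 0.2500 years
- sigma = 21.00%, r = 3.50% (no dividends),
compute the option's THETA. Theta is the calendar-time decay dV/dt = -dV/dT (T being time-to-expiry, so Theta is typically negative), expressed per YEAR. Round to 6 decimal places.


Answer: Theta = -1.107506

Derivation:
d1 = 0.3002648426; d2 = 0.1952648426
phi(d1) = 0.3813575010; exp(-qT) = 1.0000000000; exp(-rT) = 0.9912881698
Theta = -S*exp(-qT)*phi(d1)*sigma/(2*sqrt(T)) - r*K*exp(-rT)*N(d2) + q*S*exp(-qT)*N(d1)
N(d1) = 0.6180124259; N(d2) = 0.5774071906; sqrt(T) = 0.5000000000
Term 1 = -11.1000 * 1.0000000000 * 0.3813575010 * 0.2100 / (2 * 0.5000000000) = -0.8889443348
Term 2 = -0.0350 * 10.9100 * 0.9912881698 * 0.5774071906 = -0.2185621258
Term 3 = 0 (no dividend yield, q = 0)
Theta = -0.8889443348 + (-0.2185621258) + (0.0000000000) = -1.107506
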